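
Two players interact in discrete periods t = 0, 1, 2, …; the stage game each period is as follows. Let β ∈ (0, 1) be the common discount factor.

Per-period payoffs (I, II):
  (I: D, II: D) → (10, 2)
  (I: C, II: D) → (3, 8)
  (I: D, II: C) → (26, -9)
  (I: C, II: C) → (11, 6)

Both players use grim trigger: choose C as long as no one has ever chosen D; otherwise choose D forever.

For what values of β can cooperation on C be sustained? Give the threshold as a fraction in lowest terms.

15/16

For I: deviation gain 26−11 = 15, per-period punishment loss 11−10 = 1. IC gives β ≥ 15/16.
For II: gain 2, loss 4 per period, so β ≥ 2/6 = 1/3.
The tighter constraint is I's, so cooperation needs β ≥ 15/16.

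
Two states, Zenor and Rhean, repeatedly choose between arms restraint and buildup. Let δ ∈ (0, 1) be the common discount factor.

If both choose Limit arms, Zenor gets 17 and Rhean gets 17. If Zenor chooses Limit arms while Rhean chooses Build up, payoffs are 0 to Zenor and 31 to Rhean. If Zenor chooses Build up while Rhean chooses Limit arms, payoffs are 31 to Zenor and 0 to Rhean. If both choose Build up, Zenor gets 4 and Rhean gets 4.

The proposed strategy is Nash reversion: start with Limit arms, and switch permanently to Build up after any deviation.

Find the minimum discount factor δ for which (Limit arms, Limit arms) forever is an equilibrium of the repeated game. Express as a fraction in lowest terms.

Cooperation forever yields 17 each period: 17/(1−δ).
Deviating yields 31 once, then 4 forever: 31 + 4δ/(1−δ).
No profitable deviation requires 17/(1−δ) ≥ 31 + 4δ/(1−δ).
Multiplying by (1−δ): 17 ≥ 31(1−δ) + 4δ = 31 − 27δ.
So 27δ ≥ 14, i.e. δ ≥ 14/27.

14/27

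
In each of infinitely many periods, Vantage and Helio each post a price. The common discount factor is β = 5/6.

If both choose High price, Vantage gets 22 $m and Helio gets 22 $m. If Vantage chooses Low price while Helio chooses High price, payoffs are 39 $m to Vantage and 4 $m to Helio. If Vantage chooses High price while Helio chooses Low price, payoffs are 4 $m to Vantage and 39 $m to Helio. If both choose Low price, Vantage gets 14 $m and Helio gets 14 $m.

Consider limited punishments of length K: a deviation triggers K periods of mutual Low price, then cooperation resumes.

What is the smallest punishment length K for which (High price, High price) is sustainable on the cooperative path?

Need Σ_{k=1}^{K} β^k ≥ (39−22)/(22−14) = 2.1250 at β = 5/6.
At K = 3 the sum is 2.1065 < 2.1250; at K = 4 it is 2.5887 ≥ 2.1250.
So the minimum punishment length is K = 4.

4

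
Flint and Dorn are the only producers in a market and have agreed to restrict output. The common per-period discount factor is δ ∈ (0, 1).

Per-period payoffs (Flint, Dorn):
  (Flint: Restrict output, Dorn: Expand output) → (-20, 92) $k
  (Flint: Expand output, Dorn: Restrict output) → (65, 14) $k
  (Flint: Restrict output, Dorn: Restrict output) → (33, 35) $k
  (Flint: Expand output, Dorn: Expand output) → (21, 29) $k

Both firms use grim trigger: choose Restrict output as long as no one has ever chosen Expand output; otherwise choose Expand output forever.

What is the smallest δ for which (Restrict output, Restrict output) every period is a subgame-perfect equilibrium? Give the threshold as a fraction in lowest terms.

19/21

For Flint: deviation gain 65−33 = 32, per-period punishment loss 33−21 = 12. IC gives δ ≥ 32/44 = 8/11.
For Dorn: gain 57, loss 6 per period, so δ ≥ 57/63 = 19/21.
The tighter constraint is Dorn's, so cooperation needs δ ≥ 19/21.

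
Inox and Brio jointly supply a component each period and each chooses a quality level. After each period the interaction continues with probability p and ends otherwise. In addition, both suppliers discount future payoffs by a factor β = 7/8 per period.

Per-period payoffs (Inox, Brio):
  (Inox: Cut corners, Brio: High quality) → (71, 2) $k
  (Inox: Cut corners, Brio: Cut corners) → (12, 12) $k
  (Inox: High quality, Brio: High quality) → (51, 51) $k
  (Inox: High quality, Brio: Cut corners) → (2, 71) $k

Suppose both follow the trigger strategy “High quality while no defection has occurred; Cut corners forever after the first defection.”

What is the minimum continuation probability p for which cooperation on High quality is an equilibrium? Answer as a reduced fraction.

160/413

Expected continuation weight on next period's payoff is β·p = 7/8·p, which plays the role of the discount factor.
Cooperation requires 7/8·p ≥ (71−51)/(71−12) = 20/59, hence p ≥ 160/413.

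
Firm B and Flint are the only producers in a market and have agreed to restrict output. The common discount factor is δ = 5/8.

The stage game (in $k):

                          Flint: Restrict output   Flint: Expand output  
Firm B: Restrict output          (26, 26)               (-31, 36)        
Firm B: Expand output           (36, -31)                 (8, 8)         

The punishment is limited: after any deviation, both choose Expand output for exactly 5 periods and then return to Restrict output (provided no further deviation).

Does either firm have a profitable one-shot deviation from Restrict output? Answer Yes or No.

IC: δ+…+δ^5 ≥ (36−26)/(26−8) = 5/9.
At δ = 5/8: partial sum = 1.5077 ≥ 0.5556. Cooperation sustainable.

No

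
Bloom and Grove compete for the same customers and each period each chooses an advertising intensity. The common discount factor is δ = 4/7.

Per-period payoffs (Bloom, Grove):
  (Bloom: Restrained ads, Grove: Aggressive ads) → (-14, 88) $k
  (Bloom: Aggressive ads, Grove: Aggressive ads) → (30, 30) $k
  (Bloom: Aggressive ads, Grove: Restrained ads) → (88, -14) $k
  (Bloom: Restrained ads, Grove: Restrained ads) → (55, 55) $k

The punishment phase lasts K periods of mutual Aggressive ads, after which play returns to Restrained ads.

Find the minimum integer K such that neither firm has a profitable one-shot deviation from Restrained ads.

No profitable deviation requires (55−30)(δ+…+δ^K) ≥ 88−55, i.e. δ+…+δ^K ≥ 33/25 ≈ 1.3200.
With δ = 4/7, the partial sums are K=1: 0.5714, K=2: 0.8980, …, K=7: 1.3068, K=8: 1.3182, K=9: 1.3247.
K = 9 is the first length at which the sum reaches 1.3200.

9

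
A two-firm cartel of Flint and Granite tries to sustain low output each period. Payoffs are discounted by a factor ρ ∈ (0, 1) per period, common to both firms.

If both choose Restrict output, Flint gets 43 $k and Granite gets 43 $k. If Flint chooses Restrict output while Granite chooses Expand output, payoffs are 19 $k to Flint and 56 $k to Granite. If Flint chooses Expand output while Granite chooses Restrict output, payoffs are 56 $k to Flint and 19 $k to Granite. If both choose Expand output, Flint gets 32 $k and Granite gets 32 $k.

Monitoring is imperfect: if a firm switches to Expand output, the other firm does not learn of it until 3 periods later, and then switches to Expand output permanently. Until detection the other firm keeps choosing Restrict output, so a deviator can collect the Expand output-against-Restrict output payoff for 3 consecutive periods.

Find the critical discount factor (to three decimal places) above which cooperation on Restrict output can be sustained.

0.815

A deviator earns 56 for 3 periods, then 32 forever; cooperating earns 43 forever. Multiplying the IC by (1−ρ):
43 ≥ 56(1−ρ^3) + 32ρ^3, so 24·ρ^3 ≥ 13 and ρ^3 ≥ 13/24.
ρ ≥ (13/24)^(1/3) ≈ 0.815.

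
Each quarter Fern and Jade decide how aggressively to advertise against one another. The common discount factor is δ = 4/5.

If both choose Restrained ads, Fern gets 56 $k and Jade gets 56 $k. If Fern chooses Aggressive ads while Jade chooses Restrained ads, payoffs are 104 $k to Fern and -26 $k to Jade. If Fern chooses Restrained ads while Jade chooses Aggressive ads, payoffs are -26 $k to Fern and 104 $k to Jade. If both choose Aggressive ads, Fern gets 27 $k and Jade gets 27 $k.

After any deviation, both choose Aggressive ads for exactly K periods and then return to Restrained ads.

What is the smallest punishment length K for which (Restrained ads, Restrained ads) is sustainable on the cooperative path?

No profitable deviation requires (56−27)(δ+…+δ^K) ≥ 104−56, i.e. δ+…+δ^K ≥ 48/29 ≈ 1.6552.
With δ = 4/5, the partial sums are K=1: 0.8000, K=2: 1.4400, K=3: 1.9520.
K = 3 is the first length at which the sum reaches 1.6552.

3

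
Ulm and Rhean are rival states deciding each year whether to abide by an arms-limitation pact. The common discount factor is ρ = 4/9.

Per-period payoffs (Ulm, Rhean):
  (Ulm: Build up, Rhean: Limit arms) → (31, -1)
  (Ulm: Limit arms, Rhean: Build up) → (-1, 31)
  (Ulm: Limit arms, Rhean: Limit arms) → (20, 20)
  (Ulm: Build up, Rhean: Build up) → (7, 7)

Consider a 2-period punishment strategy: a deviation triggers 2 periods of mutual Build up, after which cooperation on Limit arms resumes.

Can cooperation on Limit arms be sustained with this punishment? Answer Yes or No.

No

Comparing payoff streams over the 3 periods until play realigns: cooperate → 20(1+ρ+…+ρ^2); deviate → 31 + 7(ρ+…+ρ^2).
Cooperation is sustained iff (20−7)(ρ+…+ρ^2) ≥ 31−20.
ρ+…+ρ^2 = 4/9·(1−(4/9)^2)/(1−4/9) = 0.6420, and (31−20)/(20−7) = 0.8462.
0.6420 < 0.8462, so cooperation is not sustainable.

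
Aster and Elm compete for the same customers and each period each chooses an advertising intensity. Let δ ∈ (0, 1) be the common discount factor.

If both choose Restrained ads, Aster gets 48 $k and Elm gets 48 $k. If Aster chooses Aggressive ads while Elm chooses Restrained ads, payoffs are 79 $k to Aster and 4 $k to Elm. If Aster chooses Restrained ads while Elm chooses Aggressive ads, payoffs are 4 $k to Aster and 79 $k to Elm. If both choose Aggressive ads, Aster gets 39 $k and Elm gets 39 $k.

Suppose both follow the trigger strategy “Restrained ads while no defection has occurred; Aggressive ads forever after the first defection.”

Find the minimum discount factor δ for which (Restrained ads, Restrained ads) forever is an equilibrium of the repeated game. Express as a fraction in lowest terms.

31/40

One-period gain from deviating is 79 − 48 = 31. The loss is 48 − 39 = 9 in every subsequent period, with present value 9·δ/(1−δ).
Deviation is unprofitable when 9·δ/(1−δ) ≥ 31, i.e. δ/(1−δ) ≥ 31/9.
Equivalently δ ≥ 31/(31+9) = 31/40.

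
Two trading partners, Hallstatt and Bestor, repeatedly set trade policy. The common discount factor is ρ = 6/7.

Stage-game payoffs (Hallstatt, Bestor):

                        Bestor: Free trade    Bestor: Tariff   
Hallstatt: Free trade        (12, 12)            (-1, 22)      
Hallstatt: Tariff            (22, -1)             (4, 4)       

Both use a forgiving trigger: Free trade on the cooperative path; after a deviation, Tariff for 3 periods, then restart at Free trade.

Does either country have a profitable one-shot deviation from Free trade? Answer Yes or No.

No

IC: ρ+…+ρ^3 ≥ (22−12)/(12−4) = 5/4.
At ρ = 6/7: partial sum = 2.2216 ≥ 1.2500. Cooperation sustainable.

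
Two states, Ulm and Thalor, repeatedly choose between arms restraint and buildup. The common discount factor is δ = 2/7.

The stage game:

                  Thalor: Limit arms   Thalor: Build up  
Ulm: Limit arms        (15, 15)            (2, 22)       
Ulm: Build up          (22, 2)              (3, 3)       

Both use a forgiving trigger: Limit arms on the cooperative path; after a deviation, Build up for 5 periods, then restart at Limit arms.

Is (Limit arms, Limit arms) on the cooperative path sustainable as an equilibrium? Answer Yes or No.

No

A one-shot deviation gives 22 now, then 3 for 5 periods, then back to 15.
Gain from deviating: (22−15) today; loss: (15−3) in each of the next 5 periods.
No-deviation condition: (15−3)(δ+…+δ^5) ≥ 22−15, i.e. δ+…+δ^5 ≥ 7/12.
At δ = 2/7: δ+…+δ^5 = 0.3992 < 0.5833.
So cooperation is not sustainable.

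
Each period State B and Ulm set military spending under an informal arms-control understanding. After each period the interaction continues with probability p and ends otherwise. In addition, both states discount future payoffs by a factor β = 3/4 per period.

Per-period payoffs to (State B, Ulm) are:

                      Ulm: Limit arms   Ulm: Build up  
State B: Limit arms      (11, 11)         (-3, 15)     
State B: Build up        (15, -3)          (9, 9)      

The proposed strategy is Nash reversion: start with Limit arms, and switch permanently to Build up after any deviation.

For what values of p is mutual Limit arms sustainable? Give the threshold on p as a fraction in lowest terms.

8/9

Expected continuation weight on next period's payoff is β·p = 3/4·p, which plays the role of the discount factor.
Cooperation requires 3/4·p ≥ (15−11)/(15−9) = 2/3, hence p ≥ 8/9.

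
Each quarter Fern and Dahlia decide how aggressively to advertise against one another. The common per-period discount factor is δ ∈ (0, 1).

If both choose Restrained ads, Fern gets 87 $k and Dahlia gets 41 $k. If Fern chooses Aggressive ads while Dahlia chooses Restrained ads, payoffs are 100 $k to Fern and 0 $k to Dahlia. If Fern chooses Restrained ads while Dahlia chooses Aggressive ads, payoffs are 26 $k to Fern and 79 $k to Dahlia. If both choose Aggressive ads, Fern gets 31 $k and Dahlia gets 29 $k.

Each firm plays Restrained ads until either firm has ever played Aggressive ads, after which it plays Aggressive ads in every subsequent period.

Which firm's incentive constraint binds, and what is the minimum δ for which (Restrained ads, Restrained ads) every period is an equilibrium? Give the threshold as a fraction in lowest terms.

Dahlia; δ ≥ 19/25

Fern: cooperation gives 87 each period; deviation gives 100 once then 31 forever.
  87/(1−δ) ≥ 100 + 31δ/(1−δ) ⇒ δ ≥ 13/69.
Dahlia: cooperation gives 41 each period; deviation gives 79 once then 29 forever.
  δ ≥ 38/50 = 19/25.
Both must hold, so the binding constraint is Dahlia's: δ ≥ 19/25.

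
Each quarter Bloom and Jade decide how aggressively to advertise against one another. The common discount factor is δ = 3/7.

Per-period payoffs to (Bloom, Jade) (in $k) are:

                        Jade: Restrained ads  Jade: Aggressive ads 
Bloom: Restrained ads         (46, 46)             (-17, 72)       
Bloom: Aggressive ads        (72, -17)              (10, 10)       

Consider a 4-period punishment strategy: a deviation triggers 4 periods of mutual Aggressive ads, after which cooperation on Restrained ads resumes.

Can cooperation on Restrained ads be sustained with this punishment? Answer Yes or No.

Yes

A one-shot deviation gives 72 now, then 10 for 4 periods, then back to 46.
Gain from deviating: (72−46) today; loss: (46−10) in each of the next 4 periods.
No-deviation condition: (46−10)(δ+…+δ^4) ≥ 72−46, i.e. δ+…+δ^4 ≥ 13/18.
At δ = 3/7: δ+…+δ^4 = 0.7247 ≥ 0.7222.
So cooperation is sustainable.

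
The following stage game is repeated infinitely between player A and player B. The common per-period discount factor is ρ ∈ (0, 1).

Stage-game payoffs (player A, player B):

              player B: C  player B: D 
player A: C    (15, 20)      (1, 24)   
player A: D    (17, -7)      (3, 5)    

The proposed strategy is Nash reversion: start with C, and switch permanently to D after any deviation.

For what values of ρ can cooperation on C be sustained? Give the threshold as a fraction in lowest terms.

4/19

player A: cooperation gives 15 each period; deviation gives 17 once then 3 forever.
  15/(1−ρ) ≥ 17 + 3ρ/(1−ρ) ⇒ ρ ≥ 2/14 = 1/7.
player B: cooperation gives 20 each period; deviation gives 24 once then 5 forever.
  ρ ≥ 4/19.
Both must hold, so the binding constraint is player B's: ρ ≥ 4/19.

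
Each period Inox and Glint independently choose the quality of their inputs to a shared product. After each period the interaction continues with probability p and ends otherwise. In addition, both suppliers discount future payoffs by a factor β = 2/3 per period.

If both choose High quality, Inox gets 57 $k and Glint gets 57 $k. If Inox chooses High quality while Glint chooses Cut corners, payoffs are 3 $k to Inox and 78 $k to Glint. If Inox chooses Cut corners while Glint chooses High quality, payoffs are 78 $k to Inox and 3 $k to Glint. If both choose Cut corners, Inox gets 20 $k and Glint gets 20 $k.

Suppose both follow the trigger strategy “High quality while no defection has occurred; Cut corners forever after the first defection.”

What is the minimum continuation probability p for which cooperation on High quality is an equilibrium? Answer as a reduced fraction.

Expected continuation weight on next period's payoff is β·p = 2/3·p, which plays the role of the discount factor.
Cooperation requires 2/3·p ≥ (78−57)/(78−20) = 21/58, hence p ≥ 63/116.

63/116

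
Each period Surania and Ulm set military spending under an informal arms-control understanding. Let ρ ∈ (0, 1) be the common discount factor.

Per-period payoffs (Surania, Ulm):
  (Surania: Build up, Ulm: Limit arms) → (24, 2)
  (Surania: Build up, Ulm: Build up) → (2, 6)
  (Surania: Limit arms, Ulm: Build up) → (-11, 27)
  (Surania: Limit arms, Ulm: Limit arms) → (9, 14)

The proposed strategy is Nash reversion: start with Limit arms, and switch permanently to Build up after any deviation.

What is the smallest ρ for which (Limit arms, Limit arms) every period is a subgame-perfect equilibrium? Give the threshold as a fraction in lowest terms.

Surania: cooperation gives 9 each period; deviation gives 24 once then 2 forever.
  9/(1−ρ) ≥ 24 + 2ρ/(1−ρ) ⇒ ρ ≥ 15/22.
Ulm: cooperation gives 14 each period; deviation gives 27 once then 6 forever.
  ρ ≥ 13/21.
Both must hold, so the binding constraint is Surania's: ρ ≥ 15/22.

15/22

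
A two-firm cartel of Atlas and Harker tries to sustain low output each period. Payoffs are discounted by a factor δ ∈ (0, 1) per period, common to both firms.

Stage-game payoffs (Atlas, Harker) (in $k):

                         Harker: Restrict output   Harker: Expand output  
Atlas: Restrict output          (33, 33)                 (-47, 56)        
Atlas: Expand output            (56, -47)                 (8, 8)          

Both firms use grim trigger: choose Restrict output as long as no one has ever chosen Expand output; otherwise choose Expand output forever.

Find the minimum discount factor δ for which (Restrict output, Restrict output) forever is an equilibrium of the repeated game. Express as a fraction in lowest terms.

One-period gain from deviating is 56 − 33 = 23. The loss is 33 − 8 = 25 in every subsequent period, with present value 25·δ/(1−δ).
Deviation is unprofitable when 25·δ/(1−δ) ≥ 23, i.e. δ/(1−δ) ≥ 23/25.
Equivalently δ ≥ 23/(23+25) = 23/48.

23/48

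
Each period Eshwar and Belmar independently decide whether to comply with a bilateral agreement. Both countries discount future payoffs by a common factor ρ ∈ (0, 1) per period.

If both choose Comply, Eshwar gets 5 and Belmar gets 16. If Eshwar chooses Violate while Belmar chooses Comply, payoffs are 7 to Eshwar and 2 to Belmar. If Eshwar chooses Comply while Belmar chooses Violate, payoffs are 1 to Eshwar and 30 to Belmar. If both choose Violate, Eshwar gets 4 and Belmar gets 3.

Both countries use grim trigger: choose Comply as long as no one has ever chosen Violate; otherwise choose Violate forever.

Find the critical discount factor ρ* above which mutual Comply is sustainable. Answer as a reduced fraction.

2/3

Eshwar's threshold: (7−5)/(7−4) = 2/3.
Belmar's threshold: (30−16)/(30−3) = 14/27.
2/3 > 14/27, so Eshwar binds and ρ* = 2/3.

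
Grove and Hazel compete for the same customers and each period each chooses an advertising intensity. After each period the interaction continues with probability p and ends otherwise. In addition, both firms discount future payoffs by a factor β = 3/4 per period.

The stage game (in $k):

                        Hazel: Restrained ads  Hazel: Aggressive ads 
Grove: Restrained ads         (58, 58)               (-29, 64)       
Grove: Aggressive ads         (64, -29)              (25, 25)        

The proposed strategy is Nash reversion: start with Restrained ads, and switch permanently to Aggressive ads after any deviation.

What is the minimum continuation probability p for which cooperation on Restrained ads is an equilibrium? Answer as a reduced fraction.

8/39

With continuation probability p and discount β, the effective per-period discount factor is βp.
Grim-trigger IC: βp ≥ (64−58)/(64−25) = 2/13.
So p ≥ (2/13)/(3/4) = 8/39.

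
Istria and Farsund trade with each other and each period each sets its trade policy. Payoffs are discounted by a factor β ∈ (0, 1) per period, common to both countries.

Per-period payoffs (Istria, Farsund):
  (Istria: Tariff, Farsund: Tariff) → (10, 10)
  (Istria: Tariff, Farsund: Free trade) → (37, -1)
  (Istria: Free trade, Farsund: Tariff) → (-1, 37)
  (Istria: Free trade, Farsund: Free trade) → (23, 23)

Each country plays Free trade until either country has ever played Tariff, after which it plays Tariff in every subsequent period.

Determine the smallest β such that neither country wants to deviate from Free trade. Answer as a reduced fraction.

Under grim trigger the critical discount factor is (T−C)/(T−P) with T = 37, C = 23, P = 10.
β* = (37−23)/(37−10) = 14/27.

14/27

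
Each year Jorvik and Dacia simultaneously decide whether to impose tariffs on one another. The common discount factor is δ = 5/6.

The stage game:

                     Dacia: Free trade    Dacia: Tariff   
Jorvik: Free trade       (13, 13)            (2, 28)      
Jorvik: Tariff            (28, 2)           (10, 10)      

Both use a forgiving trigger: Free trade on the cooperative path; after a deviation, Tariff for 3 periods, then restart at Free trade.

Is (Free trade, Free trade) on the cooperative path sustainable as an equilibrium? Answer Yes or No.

IC: δ+…+δ^3 ≥ (28−13)/(13−10) = 5.
At δ = 5/6: partial sum = 2.1065 < 5.0000. Cooperation not sustainable.

No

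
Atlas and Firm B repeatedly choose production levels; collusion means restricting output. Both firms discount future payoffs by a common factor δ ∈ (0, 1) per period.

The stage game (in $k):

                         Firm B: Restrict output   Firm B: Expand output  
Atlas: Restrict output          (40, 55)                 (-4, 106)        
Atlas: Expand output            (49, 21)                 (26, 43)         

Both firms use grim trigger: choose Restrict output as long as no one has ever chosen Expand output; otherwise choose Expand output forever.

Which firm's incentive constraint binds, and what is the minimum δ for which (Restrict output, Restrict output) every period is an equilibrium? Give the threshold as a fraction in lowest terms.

Atlas: cooperation gives 40 each period; deviation gives 49 once then 26 forever.
  40/(1−δ) ≥ 49 + 26δ/(1−δ) ⇒ δ ≥ 9/23.
Firm B: cooperation gives 55 each period; deviation gives 106 once then 43 forever.
  δ ≥ 51/63 = 17/21.
Both must hold, so the binding constraint is Firm B's: δ ≥ 17/21.

Firm B; δ ≥ 17/21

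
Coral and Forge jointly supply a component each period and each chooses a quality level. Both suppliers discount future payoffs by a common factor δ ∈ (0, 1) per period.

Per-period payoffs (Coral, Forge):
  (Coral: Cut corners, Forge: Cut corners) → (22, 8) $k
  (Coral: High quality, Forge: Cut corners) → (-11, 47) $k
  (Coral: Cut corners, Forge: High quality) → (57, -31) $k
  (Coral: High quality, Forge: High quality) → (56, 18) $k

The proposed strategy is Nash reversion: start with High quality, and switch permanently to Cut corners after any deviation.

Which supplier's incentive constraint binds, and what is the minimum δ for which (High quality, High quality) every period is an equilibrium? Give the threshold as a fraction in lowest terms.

Forge; δ ≥ 29/39

Coral's threshold: (57−56)/(57−22) = 1/35.
Forge's threshold: (47−18)/(47−8) = 29/39.
1/35 < 29/39, so Forge binds and δ* = 29/39.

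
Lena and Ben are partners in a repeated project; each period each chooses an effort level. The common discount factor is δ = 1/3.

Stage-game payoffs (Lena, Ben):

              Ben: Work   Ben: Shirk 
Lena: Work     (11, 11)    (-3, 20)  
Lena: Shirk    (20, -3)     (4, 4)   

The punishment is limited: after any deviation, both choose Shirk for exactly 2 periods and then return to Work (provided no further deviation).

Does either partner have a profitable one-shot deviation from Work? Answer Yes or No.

Yes

Comparing payoff streams over the 3 periods until play realigns: cooperate → 11(1+δ+…+δ^2); deviate → 20 + 4(δ+…+δ^2).
Cooperation is sustained iff (11−4)(δ+…+δ^2) ≥ 20−11.
δ+…+δ^2 = 1/3·(1−(1/3)^2)/(1−1/3) = 0.4444, and (20−11)/(11−4) = 1.2857.
0.4444 < 1.2857, so cooperation is not sustainable.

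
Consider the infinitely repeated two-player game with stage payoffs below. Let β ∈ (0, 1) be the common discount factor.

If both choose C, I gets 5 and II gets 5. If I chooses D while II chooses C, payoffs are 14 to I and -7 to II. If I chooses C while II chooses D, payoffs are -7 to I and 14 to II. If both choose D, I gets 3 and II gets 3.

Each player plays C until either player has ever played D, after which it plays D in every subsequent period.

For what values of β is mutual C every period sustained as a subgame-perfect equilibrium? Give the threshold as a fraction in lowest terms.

Cooperation forever yields 5 each period: 5/(1−β).
Deviating yields 14 once, then 3 forever: 14 + 3β/(1−β).
No profitable deviation requires 5/(1−β) ≥ 14 + 3β/(1−β).
Multiplying by (1−β): 5 ≥ 14(1−β) + 3β = 14 − 11β.
So 11β ≥ 9, i.e. β ≥ 9/11.

9/11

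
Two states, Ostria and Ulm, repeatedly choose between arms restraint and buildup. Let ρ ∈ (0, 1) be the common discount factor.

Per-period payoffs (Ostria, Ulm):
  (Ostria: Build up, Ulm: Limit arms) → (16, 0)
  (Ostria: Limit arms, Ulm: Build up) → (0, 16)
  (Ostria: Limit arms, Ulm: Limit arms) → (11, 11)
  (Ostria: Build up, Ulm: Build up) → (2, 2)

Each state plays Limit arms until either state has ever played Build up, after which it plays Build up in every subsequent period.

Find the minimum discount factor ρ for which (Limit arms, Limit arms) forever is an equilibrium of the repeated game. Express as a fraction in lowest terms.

5/14

11/(1−ρ) ≥ 16 + 2ρ/(1−ρ)
11 ≥ 16 − 14ρ
ρ ≥ 5/14.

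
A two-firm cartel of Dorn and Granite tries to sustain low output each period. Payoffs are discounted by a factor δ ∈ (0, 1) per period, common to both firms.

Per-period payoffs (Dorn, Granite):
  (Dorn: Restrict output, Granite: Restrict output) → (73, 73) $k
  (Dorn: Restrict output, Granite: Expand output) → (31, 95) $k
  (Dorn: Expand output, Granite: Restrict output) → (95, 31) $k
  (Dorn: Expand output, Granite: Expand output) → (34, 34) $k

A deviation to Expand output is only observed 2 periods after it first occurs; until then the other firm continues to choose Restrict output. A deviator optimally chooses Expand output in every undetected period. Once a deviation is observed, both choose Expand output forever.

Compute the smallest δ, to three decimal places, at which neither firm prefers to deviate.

The best deviation is to choose Expand output for all 2 undetected periods, earning 95 each, then 34 forever once detected.
Deviation value: 95(1−δ^2)/(1−δ) + 34δ^2/(1−δ); cooperation value: 73/(1−δ).
IC: 73 ≥ 95(1−δ^2) + 34δ^2 = 95 − 61δ^2.
So δ^2 ≥ 22/61, giving δ ≥ (22/61)^(1/2) ≈ 0.601.

0.601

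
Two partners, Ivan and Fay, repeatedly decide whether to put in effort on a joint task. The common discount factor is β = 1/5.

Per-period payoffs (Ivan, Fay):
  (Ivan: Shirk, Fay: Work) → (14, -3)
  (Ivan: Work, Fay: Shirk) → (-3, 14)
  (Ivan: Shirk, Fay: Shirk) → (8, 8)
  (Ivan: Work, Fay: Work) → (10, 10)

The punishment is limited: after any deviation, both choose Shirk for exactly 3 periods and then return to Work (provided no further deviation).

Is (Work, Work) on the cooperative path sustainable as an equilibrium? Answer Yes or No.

No

IC: β+…+β^3 ≥ (14−10)/(10−8) = 2.
At β = 1/5: partial sum = 0.2480 < 2.0000. Cooperation not sustainable.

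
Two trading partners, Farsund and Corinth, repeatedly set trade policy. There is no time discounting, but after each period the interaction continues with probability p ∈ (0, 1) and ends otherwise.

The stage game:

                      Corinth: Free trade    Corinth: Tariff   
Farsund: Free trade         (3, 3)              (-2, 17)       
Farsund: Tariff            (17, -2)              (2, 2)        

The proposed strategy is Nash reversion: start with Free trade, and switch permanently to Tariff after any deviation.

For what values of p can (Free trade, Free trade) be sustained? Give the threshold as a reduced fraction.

With no time discounting, the continuation probability p plays the role of the discount factor.
Grim-trigger IC: 3/(1−p) ≥ 17 + 2p/(1−p) ⇒ p ≥ (17−3)/(17−2) = 14/15.

14/15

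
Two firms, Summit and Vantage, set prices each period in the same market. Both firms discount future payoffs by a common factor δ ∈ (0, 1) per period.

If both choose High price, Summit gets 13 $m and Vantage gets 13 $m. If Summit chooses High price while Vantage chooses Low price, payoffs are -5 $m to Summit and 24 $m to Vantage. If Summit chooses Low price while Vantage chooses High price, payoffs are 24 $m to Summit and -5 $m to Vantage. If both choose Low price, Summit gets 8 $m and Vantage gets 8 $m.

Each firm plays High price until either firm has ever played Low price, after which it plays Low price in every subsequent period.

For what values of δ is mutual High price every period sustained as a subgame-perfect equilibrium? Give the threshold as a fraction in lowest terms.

Cooperation forever yields 13 each period: 13/(1−δ).
Deviating yields 24 once, then 8 forever: 24 + 8δ/(1−δ).
No profitable deviation requires 13/(1−δ) ≥ 24 + 8δ/(1−δ).
Multiplying by (1−δ): 13 ≥ 24(1−δ) + 8δ = 24 − 16δ.
So 16δ ≥ 11, i.e. δ ≥ 11/16.

11/16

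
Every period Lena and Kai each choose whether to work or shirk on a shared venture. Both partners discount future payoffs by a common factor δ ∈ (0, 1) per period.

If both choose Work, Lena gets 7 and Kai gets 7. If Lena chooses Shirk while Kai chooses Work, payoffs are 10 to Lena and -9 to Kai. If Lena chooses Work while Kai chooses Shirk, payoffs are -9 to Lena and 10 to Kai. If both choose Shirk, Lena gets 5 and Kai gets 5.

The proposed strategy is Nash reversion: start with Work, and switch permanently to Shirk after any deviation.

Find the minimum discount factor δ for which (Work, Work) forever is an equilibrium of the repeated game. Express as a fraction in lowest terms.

7/(1−δ) ≥ 10 + 5δ/(1−δ)
7 ≥ 10 − 5δ
δ ≥ 3/5.

3/5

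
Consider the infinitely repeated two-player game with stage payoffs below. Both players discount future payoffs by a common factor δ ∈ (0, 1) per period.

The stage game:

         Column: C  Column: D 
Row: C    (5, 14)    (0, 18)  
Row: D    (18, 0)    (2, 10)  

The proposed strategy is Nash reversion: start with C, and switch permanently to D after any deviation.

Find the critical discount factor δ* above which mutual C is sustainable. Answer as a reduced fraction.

Row: cooperation gives 5 each period; deviation gives 18 once then 2 forever.
  5/(1−δ) ≥ 18 + 2δ/(1−δ) ⇒ δ ≥ 13/16.
Column: cooperation gives 14 each period; deviation gives 18 once then 10 forever.
  δ ≥ 4/8 = 1/2.
Both must hold, so the binding constraint is Row's: δ ≥ 13/16.

13/16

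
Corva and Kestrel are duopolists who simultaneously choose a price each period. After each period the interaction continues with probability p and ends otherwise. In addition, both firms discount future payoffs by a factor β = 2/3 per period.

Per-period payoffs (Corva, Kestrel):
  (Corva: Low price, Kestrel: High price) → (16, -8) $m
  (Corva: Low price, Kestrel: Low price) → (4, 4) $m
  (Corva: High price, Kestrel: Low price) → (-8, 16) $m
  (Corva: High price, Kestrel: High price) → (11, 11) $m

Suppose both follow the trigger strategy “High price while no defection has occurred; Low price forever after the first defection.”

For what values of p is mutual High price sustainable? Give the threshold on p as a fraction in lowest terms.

5/8

Expected continuation weight on next period's payoff is β·p = 2/3·p, which plays the role of the discount factor.
Cooperation requires 2/3·p ≥ (16−11)/(16−4) = 5/12, hence p ≥ 5/8.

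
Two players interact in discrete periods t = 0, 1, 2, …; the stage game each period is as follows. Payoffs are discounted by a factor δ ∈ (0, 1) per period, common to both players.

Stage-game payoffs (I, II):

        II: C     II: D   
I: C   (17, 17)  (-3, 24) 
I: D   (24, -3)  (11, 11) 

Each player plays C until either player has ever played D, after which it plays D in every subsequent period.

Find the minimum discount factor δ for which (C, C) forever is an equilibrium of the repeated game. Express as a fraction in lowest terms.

17/(1−δ) ≥ 24 + 11δ/(1−δ)
17 ≥ 24 − 13δ
δ ≥ 7/13.

7/13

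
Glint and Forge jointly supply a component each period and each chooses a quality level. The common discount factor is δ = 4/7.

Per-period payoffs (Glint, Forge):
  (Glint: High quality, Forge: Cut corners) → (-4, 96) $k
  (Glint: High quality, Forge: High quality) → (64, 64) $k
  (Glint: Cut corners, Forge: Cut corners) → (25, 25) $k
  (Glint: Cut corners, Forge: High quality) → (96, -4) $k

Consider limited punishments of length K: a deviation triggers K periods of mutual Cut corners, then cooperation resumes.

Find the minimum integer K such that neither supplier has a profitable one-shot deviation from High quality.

2

IC: δ(1−δ^K)/(1−δ) ≥ (96−64)/(64−25) = 32/39.
With δ = 4/7: need 1 − δ^K ≥ 32/39·(1−4/7)/(4/7), i.e. δ^K ≤ 0.3846.
Since (4/7)^1 = 0.5714 and (4/7)^2 = 0.3265, the smallest such K is 2.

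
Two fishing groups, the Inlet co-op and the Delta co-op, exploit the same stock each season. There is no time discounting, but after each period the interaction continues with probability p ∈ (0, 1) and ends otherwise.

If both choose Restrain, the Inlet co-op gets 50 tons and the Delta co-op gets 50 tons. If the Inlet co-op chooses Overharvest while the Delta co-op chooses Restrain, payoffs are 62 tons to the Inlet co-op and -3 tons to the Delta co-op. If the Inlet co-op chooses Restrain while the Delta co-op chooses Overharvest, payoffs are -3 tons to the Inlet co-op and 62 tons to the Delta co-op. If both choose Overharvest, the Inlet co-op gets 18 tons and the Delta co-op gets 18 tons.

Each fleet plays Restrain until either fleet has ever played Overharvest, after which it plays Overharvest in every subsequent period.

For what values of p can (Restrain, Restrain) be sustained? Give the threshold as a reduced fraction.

3/11

Expected cooperation value is 50 + p·50 + p²·50 + … = 50/(1−p); deviation gives 62 + p·18/(1−p).
50 ≥ 62(1−p) + 18p ⇒ 44p ≥ 12 ⇒ p ≥ 12/44 = 3/11.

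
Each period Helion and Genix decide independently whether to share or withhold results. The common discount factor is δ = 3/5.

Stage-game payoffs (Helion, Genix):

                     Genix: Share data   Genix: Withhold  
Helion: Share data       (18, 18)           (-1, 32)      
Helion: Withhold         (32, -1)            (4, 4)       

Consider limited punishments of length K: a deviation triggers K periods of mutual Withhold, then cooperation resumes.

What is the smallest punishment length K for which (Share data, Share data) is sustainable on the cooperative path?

No profitable deviation requires (18−4)(δ+…+δ^K) ≥ 32−18, i.e. δ+…+δ^K ≥ 1 ≈ 1.0000.
With δ = 3/5, the partial sums are K=1: 0.6000, K=2: 0.9600, K=3: 1.1760.
K = 3 is the first length at which the sum reaches 1.0000.

3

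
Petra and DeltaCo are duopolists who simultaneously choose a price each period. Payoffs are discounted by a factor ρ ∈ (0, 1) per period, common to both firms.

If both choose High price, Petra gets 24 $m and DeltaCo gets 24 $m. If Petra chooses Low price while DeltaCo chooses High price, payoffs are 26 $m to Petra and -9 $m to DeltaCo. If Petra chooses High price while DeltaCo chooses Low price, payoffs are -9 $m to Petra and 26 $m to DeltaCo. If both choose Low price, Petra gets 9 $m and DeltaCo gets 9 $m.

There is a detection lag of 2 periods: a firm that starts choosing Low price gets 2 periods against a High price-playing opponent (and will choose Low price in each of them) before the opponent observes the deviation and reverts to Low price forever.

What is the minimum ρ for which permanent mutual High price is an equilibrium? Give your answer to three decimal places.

0.343

Deviating for the 2 undetected periods gains 26−24 = 2 per period over cooperation, then loses 24−9 = 15 per period forever once punishment starts.
Gain: 2(1 + ρ + … + ρ^1); loss: 15·ρ^2/(1−ρ).
No profitable deviation ⇔ 2(1−ρ^2) ≤ 15·ρ^2, i.e. ρ^2 ≥ 2/(2+15) = 2/17.
Hence ρ ≥ (2/17)^(1/2) ≈ 0.343.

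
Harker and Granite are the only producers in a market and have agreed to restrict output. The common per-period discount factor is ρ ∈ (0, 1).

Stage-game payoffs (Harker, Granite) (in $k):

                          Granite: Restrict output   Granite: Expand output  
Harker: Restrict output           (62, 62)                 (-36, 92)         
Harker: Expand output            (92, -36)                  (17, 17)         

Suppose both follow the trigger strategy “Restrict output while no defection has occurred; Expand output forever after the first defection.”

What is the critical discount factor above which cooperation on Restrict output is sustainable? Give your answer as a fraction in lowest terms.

2/5

Under grim trigger the critical discount factor is (T−C)/(T−P) with T = 92, C = 62, P = 17.
ρ* = (92−62)/(92−17) = 30/75 = 2/5.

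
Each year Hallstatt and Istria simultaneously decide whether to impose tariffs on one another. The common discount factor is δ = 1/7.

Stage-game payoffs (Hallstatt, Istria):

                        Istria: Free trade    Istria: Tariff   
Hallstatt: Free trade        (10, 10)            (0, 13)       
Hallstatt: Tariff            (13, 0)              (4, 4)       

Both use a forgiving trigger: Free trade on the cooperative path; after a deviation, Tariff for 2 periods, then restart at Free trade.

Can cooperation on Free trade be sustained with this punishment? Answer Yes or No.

IC: δ+…+δ^2 ≥ (13−10)/(10−4) = 1/2.
At δ = 1/7: partial sum = 0.1633 < 0.5000. Cooperation not sustainable.

No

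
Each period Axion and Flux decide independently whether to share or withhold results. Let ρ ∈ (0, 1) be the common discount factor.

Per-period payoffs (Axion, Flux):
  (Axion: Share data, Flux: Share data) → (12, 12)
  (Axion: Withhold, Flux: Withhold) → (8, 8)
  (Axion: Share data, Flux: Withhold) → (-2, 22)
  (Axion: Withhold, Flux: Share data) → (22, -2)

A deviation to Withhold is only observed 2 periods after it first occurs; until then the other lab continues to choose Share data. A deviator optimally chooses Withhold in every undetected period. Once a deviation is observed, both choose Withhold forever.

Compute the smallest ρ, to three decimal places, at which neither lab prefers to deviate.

The best deviation is to choose Withhold for all 2 undetected periods, earning 22 each, then 8 forever once detected.
Deviation value: 22(1−ρ^2)/(1−ρ) + 8ρ^2/(1−ρ); cooperation value: 12/(1−ρ).
IC: 12 ≥ 22(1−ρ^2) + 8ρ^2 = 22 − 14ρ^2.
So ρ^2 ≥ 10/14 = 5/7, giving ρ ≥ (5/7)^(1/2) ≈ 0.845.

0.845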